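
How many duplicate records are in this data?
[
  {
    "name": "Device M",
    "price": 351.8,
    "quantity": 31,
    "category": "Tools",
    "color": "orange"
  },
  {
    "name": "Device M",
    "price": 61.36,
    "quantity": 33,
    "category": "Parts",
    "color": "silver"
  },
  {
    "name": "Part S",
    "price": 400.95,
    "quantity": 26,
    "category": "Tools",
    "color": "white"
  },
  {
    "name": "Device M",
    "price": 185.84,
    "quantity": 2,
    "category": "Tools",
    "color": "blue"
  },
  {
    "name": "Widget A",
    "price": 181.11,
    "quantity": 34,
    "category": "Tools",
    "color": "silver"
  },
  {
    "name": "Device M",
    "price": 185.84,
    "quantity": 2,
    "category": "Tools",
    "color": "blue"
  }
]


Checking 6 records for duplicates:

  Row 1: Device M ($351.8, qty 31)
  Row 2: Device M ($61.36, qty 33)
  Row 3: Part S ($400.95, qty 26)
  Row 4: Device M ($185.84, qty 2)
  Row 5: Widget A ($181.11, qty 34)
  Row 6: Device M ($185.84, qty 2) <-- DUPLICATE

Duplicates found: 1
Unique records: 5

1 duplicates, 5 unique


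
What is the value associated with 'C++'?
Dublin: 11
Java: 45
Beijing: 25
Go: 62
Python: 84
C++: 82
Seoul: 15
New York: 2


Looking up key 'C++'
Value: 82

82


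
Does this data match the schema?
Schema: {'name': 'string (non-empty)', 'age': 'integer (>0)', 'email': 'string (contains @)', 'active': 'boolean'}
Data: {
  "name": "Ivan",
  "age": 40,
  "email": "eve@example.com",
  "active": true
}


Validating each field against schema:
  name: OK (non-empty string)
  age: OK (positive integer)
  email: OK (string with @)
  active: OK (boolean)

Result: VALID

VALID


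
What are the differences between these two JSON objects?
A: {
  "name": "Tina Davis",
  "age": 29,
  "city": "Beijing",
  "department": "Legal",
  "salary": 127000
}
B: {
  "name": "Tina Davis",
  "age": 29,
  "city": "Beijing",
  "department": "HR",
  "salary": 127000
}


Comparing each field (in key order):
  name: same
  age: same
  city: same
  department: DIFFERENT
  salary: same
Differences:
  department: Legal -> HR

1 field(s) changed

1 change: department


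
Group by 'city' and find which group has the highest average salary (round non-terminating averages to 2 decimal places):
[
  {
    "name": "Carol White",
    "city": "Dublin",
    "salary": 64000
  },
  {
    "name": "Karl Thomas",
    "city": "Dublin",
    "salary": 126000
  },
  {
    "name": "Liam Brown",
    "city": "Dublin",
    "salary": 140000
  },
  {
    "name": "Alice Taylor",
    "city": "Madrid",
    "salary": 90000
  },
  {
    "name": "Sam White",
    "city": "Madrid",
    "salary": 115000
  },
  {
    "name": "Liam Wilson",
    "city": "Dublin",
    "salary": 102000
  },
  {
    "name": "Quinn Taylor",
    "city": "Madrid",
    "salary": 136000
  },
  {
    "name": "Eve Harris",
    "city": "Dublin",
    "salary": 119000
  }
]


Group by: city

Groups:
  Dublin: 5 people, avg salary = 551000/5 = $110200
  Madrid: 3 people, avg salary = 341000/3 ≈ $113666.67

Highest average salary: Madrid (≈$113666.67)

Madrid (≈$113666.67)


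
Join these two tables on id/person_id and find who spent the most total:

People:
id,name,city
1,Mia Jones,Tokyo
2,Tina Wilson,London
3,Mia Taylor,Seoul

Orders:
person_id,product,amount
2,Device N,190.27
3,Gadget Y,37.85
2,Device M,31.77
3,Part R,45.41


Join on: people.id = orders.person_id

Joined rows:
  Tina Wilson (London) bought Device N for $190.27
  Mia Taylor (Seoul) bought Gadget Y for $37.85
  Tina Wilson (London) bought Device M for $31.77
  Mia Taylor (Seoul) bought Part R for $45.41

Total per person:
  Tina Wilson: $222.04
  Mia Taylor: $83.26

Top spender: Tina Wilson ($222.04)

Tina Wilson ($222.04)


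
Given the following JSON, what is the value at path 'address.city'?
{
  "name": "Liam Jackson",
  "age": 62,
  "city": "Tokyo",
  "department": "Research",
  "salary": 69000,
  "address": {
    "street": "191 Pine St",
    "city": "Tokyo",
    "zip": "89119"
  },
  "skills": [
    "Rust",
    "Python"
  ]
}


Query: address.city
Path: address -> city
Value: Tokyo

Tokyo


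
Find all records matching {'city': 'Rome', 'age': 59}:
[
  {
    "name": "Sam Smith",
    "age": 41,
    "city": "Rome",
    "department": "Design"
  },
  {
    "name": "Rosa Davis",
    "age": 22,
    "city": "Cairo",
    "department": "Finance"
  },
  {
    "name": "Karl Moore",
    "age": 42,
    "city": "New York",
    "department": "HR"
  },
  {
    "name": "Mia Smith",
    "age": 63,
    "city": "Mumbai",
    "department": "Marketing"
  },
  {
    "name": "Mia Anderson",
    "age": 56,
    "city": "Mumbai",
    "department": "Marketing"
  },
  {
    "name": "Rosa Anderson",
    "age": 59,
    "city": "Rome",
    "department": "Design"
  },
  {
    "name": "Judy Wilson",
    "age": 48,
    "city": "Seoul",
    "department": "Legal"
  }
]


Search criteria: {'city': 'Rome', 'age': 59}

Checking 7 records:
  Sam Smith: {city: Rome, age: 41}
  Rosa Davis: {city: Cairo, age: 22}
  Karl Moore: {city: New York, age: 42}
  Mia Smith: {city: Mumbai, age: 63}
  Mia Anderson: {city: Mumbai, age: 56}
  Rosa Anderson: {city: Rome, age: 59} <-- MATCH
  Judy Wilson: {city: Seoul, age: 48}

Matches: ["Rosa Anderson"]

["Rosa Anderson"]


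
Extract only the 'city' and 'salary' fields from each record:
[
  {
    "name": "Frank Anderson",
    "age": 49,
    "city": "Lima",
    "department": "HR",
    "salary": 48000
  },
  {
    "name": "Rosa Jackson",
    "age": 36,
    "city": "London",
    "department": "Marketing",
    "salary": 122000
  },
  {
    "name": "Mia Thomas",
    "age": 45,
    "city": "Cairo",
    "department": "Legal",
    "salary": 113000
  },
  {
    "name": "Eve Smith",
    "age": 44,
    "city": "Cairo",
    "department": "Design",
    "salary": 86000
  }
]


Original: 4 records with fields: name, age, city, department, salary
Keep: ['city', 'salary']
Drop: ['name', 'age', 'department']
Result: 4 records, 2 fields each

[
  {
    "city": "Lima",
    "salary": 48000
  },
  {
    "city": "London",
    "salary": 122000
  },
  {
    "city": "Cairo",
    "salary": 113000
  },
  {
    "city": "Cairo",
    "salary": 86000
  }
]


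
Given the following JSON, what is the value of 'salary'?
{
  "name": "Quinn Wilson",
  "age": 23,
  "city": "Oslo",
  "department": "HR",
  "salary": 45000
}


Looking up field 'salary'
Value: 45000

45000


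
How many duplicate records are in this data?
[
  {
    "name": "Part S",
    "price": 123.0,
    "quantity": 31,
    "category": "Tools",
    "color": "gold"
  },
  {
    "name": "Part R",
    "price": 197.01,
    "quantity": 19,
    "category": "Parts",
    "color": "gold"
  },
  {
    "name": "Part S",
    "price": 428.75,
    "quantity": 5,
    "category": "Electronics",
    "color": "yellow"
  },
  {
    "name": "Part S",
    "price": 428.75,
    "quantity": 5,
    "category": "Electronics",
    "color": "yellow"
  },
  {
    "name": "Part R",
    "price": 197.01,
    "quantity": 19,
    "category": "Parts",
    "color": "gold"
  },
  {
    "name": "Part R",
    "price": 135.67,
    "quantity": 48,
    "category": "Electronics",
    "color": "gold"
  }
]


Checking 6 records for duplicates:

  Row 1: Part S ($123.0, qty 31)
  Row 2: Part R ($197.01, qty 19)
  Row 3: Part S ($428.75, qty 5)
  Row 4: Part S ($428.75, qty 5) <-- DUPLICATE
  Row 5: Part R ($197.01, qty 19) <-- DUPLICATE
  Row 6: Part R ($135.67, qty 48)

Duplicates found: 2
Unique records: 4

2 duplicates, 4 unique


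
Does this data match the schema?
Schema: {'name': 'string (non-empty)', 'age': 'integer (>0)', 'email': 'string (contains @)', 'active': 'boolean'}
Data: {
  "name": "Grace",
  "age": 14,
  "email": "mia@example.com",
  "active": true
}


Validating each field against schema:
  name: OK (non-empty string)
  age: OK (positive integer)
  email: OK (string with @)
  active: OK (boolean)

Result: VALID

VALID


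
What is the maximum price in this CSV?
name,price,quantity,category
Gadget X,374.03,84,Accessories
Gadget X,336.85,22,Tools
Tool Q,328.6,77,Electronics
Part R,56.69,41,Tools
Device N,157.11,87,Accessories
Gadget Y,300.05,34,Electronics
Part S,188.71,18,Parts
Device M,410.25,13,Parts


Computing maximum price:
Values: [374.03, 336.85, 328.6, 56.69, 157.11, 300.05, 188.71, 410.25]
Max = 410.25

410.25


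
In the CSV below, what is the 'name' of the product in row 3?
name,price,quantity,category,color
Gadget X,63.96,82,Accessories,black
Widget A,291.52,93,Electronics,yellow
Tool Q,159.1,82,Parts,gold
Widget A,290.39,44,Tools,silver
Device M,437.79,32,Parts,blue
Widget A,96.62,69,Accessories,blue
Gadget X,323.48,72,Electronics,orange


Query: Row 3 ('Tool Q'), column 'name'
Value: Tool Q

Tool Q


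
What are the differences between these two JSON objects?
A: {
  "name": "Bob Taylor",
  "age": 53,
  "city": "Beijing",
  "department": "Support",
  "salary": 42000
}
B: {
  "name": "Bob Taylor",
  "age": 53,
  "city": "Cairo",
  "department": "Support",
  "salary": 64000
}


Comparing each field (in key order):
  name: same
  age: same
  city: DIFFERENT
  department: same
  salary: DIFFERENT
Differences:
  city: Beijing -> Cairo
  salary: 42000 -> 64000

2 field(s) changed

2 changes: city, salary


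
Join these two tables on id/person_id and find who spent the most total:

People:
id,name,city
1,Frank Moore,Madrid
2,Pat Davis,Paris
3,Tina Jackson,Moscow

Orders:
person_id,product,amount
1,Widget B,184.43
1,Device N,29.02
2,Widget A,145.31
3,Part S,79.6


Join on: people.id = orders.person_id

Joined rows:
  Frank Moore (Madrid) bought Widget B for $184.43
  Frank Moore (Madrid) bought Device N for $29.02
  Pat Davis (Paris) bought Widget A for $145.31
  Tina Jackson (Moscow) bought Part S for $79.6

Total per person:
  Frank Moore: $213.45
  Pat Davis: $145.31
  Tina Jackson: $79.60

Top spender: Frank Moore ($213.45)

Frank Moore ($213.45)


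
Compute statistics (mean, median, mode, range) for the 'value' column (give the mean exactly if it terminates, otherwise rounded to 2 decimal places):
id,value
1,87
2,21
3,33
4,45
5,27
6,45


Data: [87, 21, 33, 45, 27, 45]
Count: 6
Sum: 258
Mean: 258/6 = 43
Sorted: [21, 27, 33, 45, 45, 87]
Median: 39.0
Mode: 45 (2 times)
Range: 87 - 21 = 66
Min: 21, Max: 87

mean=43, median=39.0, mode=45, range=66


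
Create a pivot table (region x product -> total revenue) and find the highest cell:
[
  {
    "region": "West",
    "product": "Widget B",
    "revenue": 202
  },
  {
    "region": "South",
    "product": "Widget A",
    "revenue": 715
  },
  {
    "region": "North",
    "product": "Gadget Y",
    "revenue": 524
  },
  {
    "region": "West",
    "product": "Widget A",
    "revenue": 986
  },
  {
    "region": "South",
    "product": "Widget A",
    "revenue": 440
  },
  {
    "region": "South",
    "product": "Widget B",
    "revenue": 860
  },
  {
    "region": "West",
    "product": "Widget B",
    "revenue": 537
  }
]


Pivot: region (rows) x product (columns) -> total revenue

     Gadget Y      Widget A      Widget B    
North          524             0             0  
South            0          1155           860  
West             0           986           739  

Highest: South / Widget A = $1155

South / Widget A = $1155


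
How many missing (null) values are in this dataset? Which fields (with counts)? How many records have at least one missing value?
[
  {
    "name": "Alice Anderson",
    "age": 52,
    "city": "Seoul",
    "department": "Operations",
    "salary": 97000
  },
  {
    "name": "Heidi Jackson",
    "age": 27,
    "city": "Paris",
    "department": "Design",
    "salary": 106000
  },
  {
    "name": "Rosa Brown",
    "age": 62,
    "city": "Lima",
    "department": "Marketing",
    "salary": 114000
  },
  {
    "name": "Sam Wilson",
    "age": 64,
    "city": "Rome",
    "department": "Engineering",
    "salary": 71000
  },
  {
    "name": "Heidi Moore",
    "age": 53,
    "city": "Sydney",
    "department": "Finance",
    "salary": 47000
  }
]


Checking for missing (null) values in 5 records:

  Alice Anderson: complete
  Heidi Jackson: complete
  Rosa Brown: complete
  Sam Wilson: complete
  Heidi Moore: complete

Per field:
  name: 0 missing
  age: 0 missing
  city: 0 missing
  department: 0 missing
  salary: 0 missing

Total missing values: 0
Records with any missing: 0

0 missing values (none); 0 incomplete records


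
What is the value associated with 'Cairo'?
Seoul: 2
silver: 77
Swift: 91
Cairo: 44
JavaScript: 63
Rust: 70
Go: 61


Looking up key 'Cairo'
Value: 44

44


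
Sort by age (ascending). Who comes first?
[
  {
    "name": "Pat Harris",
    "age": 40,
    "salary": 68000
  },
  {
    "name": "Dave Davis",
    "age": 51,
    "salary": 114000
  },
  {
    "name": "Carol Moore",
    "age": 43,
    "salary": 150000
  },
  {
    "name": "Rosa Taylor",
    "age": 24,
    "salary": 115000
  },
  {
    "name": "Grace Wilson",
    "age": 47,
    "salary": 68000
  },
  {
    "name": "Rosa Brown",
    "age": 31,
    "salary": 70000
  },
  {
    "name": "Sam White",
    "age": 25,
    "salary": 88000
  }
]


Sort by: age (ascending)

Sorted order:
  1. Rosa Taylor (age = 24)
  2. Sam White (age = 25)
  3. Rosa Brown (age = 31)
  4. Pat Harris (age = 40)
  5. Carol Moore (age = 43)
  6. Grace Wilson (age = 47)
  7. Dave Davis (age = 51)

First: Rosa Taylor

Rosa Taylor


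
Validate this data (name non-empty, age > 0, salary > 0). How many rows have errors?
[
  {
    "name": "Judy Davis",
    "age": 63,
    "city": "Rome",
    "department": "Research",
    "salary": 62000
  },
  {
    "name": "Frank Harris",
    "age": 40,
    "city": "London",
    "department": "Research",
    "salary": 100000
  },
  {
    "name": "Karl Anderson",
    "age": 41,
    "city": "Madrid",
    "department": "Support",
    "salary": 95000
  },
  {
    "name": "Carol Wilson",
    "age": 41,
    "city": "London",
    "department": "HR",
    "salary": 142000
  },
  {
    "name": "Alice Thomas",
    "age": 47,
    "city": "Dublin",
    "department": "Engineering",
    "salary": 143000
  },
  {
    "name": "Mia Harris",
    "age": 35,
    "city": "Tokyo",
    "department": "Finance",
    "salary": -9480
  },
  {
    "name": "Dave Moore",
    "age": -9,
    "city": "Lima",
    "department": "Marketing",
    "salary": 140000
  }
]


Validating 7 records:
Rules: name non-empty, age > 0, salary > 0

  Row 1 (Judy Davis): OK
  Row 2 (Frank Harris): OK
  Row 3 (Karl Anderson): OK
  Row 4 (Carol Wilson): OK
  Row 5 (Alice Thomas): OK
  Row 6 (Mia Harris): negative salary: -9480
  Row 7 (Dave Moore): negative age: -9

Total errors: 2

2 errors


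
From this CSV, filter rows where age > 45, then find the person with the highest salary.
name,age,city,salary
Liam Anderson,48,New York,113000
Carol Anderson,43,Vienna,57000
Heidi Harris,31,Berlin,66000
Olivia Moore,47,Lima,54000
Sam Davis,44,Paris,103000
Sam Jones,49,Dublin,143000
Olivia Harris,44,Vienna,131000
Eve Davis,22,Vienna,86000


Filter: age > 45
Sort by: salary (descending)

Filtered records (3):
  Sam Jones, age 49, salary $143000
  Liam Anderson, age 48, salary $113000
  Olivia Moore, age 47, salary $54000

Highest salary: Sam Jones ($143000)

Sam Jones


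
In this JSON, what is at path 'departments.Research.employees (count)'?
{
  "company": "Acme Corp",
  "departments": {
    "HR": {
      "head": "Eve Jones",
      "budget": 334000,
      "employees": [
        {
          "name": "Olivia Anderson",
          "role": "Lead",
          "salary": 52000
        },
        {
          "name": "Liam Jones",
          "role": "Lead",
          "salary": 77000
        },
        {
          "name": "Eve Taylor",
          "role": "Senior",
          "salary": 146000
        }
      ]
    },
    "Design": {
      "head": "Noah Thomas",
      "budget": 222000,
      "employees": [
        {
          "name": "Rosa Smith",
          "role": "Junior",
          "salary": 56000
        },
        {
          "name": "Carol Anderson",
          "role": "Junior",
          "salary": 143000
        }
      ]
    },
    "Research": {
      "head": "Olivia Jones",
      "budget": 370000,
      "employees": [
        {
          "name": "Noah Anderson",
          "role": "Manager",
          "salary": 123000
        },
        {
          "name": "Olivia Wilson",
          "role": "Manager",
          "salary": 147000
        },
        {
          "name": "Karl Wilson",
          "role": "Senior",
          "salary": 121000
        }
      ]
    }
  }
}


Path: departments.Research.employees (count)

Navigate:
  -> departments
  -> Research
  -> employees (array, length 3)

3


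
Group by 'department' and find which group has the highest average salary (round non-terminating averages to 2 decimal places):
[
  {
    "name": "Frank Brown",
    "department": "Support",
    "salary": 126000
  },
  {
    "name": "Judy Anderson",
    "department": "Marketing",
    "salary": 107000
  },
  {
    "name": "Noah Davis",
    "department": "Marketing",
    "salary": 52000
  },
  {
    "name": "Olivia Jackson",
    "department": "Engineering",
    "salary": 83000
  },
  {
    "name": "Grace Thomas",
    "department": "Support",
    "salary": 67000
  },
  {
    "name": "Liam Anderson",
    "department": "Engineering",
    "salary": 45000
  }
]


Group by: department

Groups:
  Engineering: 2 people, avg salary = 128000/2 = $64000
  Marketing: 2 people, avg salary = 159000/2 = $79500
  Support: 2 people, avg salary = 193000/2 = $96500

Highest average salary: Support ($96500)

Support ($96500)


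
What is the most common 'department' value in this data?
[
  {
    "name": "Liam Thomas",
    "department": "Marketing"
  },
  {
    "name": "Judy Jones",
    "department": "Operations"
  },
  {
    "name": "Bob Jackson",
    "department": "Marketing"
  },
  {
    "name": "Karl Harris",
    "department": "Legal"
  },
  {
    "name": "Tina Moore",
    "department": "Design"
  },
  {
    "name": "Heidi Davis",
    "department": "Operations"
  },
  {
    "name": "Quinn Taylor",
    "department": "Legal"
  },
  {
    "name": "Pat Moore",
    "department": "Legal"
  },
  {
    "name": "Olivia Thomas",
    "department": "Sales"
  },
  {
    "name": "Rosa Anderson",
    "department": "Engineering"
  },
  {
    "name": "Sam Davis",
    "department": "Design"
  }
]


Counting 'department' values across 11 records:

  Legal: 3 ###
  Marketing: 2 ##
  Operations: 2 ##
  Design: 2 ##
  Sales: 1 #
  Engineering: 1 #

Most common: Legal (3 times)

Legal (3 times)


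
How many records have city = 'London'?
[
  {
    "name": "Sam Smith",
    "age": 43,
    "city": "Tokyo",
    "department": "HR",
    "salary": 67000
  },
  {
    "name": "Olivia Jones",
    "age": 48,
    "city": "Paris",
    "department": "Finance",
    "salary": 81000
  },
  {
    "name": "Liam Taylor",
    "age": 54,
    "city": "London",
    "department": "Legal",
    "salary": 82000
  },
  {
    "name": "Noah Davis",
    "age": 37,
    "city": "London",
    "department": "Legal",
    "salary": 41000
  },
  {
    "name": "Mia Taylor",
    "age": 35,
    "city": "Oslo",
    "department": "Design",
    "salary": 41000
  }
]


Data: 5 records
Condition: city = 'London'

Checking each record:
  Sam Smith: Tokyo
  Olivia Jones: Paris
  Liam Taylor: London MATCH
  Noah Davis: London MATCH
  Mia Taylor: Oslo

Count: 2

2


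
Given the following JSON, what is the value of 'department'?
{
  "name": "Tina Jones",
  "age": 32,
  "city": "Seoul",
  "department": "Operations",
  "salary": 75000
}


Looking up field 'department'
Value: Operations

Operations


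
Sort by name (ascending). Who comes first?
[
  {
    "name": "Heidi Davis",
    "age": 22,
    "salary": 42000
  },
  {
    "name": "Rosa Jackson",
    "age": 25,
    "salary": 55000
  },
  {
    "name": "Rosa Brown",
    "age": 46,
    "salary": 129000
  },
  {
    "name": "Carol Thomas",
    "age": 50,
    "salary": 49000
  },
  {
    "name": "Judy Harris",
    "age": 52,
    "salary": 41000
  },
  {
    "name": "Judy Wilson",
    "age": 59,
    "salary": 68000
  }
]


Sort by: name (ascending)

Sorted order:
  1. Carol Thomas (name = Carol Thomas)
  2. Heidi Davis (name = Heidi Davis)
  3. Judy Harris (name = Judy Harris)
  4. Judy Wilson (name = Judy Wilson)
  5. Rosa Brown (name = Rosa Brown)
  6. Rosa Jackson (name = Rosa Jackson)

First: Carol Thomas

Carol Thomas


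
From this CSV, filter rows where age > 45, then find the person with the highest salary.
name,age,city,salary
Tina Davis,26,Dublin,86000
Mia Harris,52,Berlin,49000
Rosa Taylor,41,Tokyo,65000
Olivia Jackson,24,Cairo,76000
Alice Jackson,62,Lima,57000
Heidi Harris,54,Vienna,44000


Filter: age > 45
Sort by: salary (descending)

Filtered records (3):
  Alice Jackson, age 62, salary $57000
  Mia Harris, age 52, salary $49000
  Heidi Harris, age 54, salary $44000

Highest salary: Alice Jackson ($57000)

Alice Jackson


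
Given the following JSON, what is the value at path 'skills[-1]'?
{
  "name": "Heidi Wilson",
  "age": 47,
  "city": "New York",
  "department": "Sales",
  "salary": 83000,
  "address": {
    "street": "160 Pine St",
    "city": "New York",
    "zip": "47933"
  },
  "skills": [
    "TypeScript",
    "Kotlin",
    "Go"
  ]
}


Query: skills[-1]
Path: skills -> last element
Value: Go

Go


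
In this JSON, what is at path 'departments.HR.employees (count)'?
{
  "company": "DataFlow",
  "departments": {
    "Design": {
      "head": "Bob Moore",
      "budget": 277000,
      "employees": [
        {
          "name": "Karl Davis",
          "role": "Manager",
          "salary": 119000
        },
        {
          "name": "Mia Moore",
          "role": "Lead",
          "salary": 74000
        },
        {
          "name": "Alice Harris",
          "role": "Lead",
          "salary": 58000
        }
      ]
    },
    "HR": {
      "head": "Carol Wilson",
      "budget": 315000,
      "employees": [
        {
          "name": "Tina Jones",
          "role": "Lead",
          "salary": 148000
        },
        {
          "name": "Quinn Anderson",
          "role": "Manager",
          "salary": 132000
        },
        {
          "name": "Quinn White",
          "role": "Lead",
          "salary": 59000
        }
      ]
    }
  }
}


Path: departments.HR.employees (count)

Navigate:
  -> departments
  -> HR
  -> employees (array, length 3)

3


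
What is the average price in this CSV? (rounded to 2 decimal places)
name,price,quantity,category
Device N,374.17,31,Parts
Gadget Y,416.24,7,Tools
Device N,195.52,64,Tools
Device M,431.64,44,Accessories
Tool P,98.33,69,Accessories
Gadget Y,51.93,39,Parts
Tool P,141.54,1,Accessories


Computing average price:
Values: [374.17, 416.24, 195.52, 431.64, 98.33, 51.93, 141.54]
Sum = 1709.37
Count = 7
Average = 1709.37/7 ≈ 244.20 (rounded to 2 decimal places)

244.20


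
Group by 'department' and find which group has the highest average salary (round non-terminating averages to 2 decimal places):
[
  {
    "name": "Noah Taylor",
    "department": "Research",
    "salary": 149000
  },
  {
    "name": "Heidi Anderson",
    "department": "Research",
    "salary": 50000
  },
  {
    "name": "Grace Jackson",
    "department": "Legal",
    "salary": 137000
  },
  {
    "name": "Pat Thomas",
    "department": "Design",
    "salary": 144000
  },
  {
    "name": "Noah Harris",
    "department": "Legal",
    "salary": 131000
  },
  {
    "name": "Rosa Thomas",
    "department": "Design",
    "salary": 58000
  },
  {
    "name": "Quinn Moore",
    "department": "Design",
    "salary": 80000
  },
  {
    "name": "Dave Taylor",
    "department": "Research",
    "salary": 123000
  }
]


Group by: department

Groups:
  Design: 3 people, avg salary = 282000/3 = $94000
  Legal: 2 people, avg salary = 268000/2 = $134000
  Research: 3 people, avg salary = 322000/3 ≈ $107333.33

Highest average salary: Legal ($134000)

Legal ($134000)


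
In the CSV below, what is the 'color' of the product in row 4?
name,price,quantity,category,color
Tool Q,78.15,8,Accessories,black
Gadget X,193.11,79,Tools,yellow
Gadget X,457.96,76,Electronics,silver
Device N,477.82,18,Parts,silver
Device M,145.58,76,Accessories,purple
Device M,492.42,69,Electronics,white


Query: Row 4 ('Device N'), column 'color'
Value: silver

silver


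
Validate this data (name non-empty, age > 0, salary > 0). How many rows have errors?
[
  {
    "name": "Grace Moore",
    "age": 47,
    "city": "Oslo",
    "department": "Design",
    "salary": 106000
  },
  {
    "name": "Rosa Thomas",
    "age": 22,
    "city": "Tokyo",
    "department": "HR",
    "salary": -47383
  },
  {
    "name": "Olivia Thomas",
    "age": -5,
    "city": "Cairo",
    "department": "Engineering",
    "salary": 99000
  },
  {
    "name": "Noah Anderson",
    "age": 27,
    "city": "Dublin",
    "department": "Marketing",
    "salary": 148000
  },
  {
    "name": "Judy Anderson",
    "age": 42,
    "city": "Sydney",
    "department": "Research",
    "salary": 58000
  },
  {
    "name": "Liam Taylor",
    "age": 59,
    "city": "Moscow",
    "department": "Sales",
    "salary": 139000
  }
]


Validating 6 records:
Rules: name non-empty, age > 0, salary > 0

  Row 1 (Grace Moore): OK
  Row 2 (Rosa Thomas): negative salary: -47383
  Row 3 (Olivia Thomas): negative age: -5
  Row 4 (Noah Anderson): OK
  Row 5 (Judy Anderson): OK
  Row 6 (Liam Taylor): OK

Total errors: 2

2 errors


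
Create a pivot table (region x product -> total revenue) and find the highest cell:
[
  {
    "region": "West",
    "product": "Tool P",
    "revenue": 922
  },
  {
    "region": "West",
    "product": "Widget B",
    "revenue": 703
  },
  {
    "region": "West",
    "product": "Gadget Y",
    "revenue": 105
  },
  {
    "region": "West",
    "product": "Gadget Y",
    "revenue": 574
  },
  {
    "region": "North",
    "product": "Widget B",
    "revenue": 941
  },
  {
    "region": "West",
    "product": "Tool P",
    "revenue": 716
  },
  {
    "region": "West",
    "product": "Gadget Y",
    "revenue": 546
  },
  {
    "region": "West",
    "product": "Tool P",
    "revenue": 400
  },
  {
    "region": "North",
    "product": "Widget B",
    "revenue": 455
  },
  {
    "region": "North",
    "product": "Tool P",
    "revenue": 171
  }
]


Pivot: region (rows) x product (columns) -> total revenue

     Gadget Y      Tool P        Widget B    
North            0           171          1396  
West          1225          2038           703  

Highest: West / Tool P = $2038

West / Tool P = $2038


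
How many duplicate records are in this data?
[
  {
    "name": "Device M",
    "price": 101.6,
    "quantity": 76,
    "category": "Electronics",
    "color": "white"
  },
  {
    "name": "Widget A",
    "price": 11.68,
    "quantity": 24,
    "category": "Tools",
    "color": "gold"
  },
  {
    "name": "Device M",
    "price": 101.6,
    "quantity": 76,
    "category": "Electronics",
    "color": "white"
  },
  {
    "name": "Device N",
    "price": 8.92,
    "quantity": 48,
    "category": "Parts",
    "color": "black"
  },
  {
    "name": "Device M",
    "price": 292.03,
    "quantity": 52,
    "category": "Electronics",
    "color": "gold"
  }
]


Checking 5 records for duplicates:

  Row 1: Device M ($101.6, qty 76)
  Row 2: Widget A ($11.68, qty 24)
  Row 3: Device M ($101.6, qty 76) <-- DUPLICATE
  Row 4: Device N ($8.92, qty 48)
  Row 5: Device M ($292.03, qty 52)

Duplicates found: 1
Unique records: 4

1 duplicates, 4 unique


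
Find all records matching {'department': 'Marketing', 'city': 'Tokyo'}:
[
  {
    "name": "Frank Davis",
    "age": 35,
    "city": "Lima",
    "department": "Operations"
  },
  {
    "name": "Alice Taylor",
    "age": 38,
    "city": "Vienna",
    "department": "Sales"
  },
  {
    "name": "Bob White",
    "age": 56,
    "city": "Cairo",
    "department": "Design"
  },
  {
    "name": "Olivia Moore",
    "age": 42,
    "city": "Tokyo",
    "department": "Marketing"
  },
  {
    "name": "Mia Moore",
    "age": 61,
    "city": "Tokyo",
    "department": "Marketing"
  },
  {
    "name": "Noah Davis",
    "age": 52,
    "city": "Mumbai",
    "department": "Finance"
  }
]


Search criteria: {'department': 'Marketing', 'city': 'Tokyo'}

Checking 6 records:
  Frank Davis: {department: Operations, city: Lima}
  Alice Taylor: {department: Sales, city: Vienna}
  Bob White: {department: Design, city: Cairo}
  Olivia Moore: {department: Marketing, city: Tokyo} <-- MATCH
  Mia Moore: {department: Marketing, city: Tokyo} <-- MATCH
  Noah Davis: {department: Finance, city: Mumbai}

Matches: ["Olivia Moore", "Mia Moore"]

["Olivia Moore", "Mia Moore"]


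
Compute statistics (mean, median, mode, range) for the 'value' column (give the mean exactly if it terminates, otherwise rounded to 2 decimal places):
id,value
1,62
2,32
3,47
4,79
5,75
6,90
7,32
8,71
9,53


Data: [62, 32, 47, 79, 75, 90, 32, 71, 53]
Count: 9
Sum: 541
Mean: 541/9 ≈ 60.11 (rounded to 2 decimal places)
Sorted: [32, 32, 47, 53, 62, 71, 75, 79, 90]
Median: 62.0
Mode: 32 (2 times)
Range: 90 - 32 = 58
Min: 32, Max: 90

mean≈60.11, median=62.0, mode=32, range=58


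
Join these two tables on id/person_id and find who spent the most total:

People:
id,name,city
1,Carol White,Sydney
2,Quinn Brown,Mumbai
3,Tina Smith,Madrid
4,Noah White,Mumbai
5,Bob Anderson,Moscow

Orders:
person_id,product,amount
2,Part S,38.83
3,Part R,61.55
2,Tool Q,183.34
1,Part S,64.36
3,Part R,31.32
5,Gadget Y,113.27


Join on: people.id = orders.person_id

Joined rows:
  Quinn Brown (Mumbai) bought Part S for $38.83
  Tina Smith (Madrid) bought Part R for $61.55
  Quinn Brown (Mumbai) bought Tool Q for $183.34
  Carol White (Sydney) bought Part S for $64.36
  Tina Smith (Madrid) bought Part R for $31.32
  Bob Anderson (Moscow) bought Gadget Y for $113.27

Total per person:
  Quinn Brown: $222.17
  Bob Anderson: $113.27
  Tina Smith: $92.87
  Carol White: $64.36

Top spender: Quinn Brown ($222.17)

Quinn Brown ($222.17)


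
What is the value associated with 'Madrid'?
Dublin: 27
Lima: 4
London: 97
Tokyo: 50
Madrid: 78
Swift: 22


Looking up key 'Madrid'
Value: 78

78


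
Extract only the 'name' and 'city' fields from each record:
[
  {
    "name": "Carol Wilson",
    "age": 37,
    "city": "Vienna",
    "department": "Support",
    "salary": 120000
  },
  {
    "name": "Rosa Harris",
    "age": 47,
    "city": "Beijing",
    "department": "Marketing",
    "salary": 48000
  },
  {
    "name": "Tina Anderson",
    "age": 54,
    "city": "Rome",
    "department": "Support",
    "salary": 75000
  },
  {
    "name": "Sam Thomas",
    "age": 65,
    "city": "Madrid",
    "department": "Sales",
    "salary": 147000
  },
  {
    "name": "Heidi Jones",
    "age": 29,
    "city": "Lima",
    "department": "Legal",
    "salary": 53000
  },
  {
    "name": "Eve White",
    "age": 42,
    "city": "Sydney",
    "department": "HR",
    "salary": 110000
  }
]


Original: 6 records with fields: name, age, city, department, salary
Keep: ['name', 'city']
Drop: ['age', 'department', 'salary']
Result: 6 records, 2 fields each

[
  {
    "name": "Carol Wilson",
    "city": "Vienna"
  },
  {
    "name": "Rosa Harris",
    "city": "Beijing"
  },
  {
    "name": "Tina Anderson",
    "city": "Rome"
  },
  {
    "name": "Sam Thomas",
    "city": "Madrid"
  },
  {
    "name": "Heidi Jones",
    "city": "Lima"
  },
  {
    "name": "Eve White",
    "city": "Sydney"
  }
]


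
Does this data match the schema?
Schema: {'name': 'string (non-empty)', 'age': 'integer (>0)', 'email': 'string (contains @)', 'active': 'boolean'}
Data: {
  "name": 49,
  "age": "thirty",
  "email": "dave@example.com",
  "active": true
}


Validating each field against schema:
  name: FAIL (49 is not a string)
  age: FAIL ("thirty" is not an integer)
  email: OK (string with @)
  active: OK (boolean)

Result: INVALID (2 errors: name, age)

INVALID (2 errors: name, age)


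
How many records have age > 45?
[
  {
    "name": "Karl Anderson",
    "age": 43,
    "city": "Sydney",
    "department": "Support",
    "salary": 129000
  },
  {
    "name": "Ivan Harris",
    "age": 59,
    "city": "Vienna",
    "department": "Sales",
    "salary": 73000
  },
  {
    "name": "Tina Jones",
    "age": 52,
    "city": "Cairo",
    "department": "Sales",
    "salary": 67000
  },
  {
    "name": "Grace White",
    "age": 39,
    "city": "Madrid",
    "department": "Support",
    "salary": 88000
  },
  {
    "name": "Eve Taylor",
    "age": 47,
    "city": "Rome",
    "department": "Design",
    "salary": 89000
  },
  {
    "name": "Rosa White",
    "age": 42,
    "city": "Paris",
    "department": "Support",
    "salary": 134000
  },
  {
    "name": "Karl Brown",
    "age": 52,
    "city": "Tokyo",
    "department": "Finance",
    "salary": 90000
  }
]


Data: 7 records
Condition: age > 45

Checking each record:
  Karl Anderson: 43
  Ivan Harris: 59 MATCH
  Tina Jones: 52 MATCH
  Grace White: 39
  Eve Taylor: 47 MATCH
  Rosa White: 42
  Karl Brown: 52 MATCH

Count: 4

4


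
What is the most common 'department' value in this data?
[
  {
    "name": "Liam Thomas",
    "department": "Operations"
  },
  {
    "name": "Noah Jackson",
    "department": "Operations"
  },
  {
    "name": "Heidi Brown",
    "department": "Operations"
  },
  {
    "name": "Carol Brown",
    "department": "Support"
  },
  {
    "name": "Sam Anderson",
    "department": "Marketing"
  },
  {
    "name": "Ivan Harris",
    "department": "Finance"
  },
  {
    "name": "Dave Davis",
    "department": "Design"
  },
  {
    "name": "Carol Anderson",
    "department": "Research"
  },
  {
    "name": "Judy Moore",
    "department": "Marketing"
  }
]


Counting 'department' values across 9 records:

  Operations: 3 ###
  Marketing: 2 ##
  Support: 1 #
  Finance: 1 #
  Design: 1 #
  Research: 1 #

Most common: Operations (3 times)

Operations (3 times)


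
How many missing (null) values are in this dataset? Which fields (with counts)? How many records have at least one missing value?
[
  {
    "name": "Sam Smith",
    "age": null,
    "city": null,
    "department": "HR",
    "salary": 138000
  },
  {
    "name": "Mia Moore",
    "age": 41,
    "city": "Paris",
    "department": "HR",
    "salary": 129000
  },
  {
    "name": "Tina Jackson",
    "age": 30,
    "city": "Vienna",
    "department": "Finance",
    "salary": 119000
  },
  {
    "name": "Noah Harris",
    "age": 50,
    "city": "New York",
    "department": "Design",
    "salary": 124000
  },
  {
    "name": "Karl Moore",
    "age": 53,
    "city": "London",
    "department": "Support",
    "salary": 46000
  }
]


Checking for missing (null) values in 5 records:

  Sam Smith: age, city
  Mia Moore: complete
  Tina Jackson: complete
  Noah Harris: complete
  Karl Moore: complete

Per field:
  name: 0 missing
  age: 1 missing
  city: 1 missing
  department: 0 missing
  salary: 0 missing

Total missing values: 2
Records with any missing: 1

2 missing values (age: 1, city: 1); 1 incomplete records


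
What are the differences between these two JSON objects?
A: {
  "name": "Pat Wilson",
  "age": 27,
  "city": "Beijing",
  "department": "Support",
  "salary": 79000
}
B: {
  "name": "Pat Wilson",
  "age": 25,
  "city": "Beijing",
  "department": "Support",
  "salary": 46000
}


Comparing each field (in key order):
  name: same
  age: DIFFERENT
  city: same
  department: same
  salary: DIFFERENT
Differences:
  age: 27 -> 25
  salary: 79000 -> 46000

2 field(s) changed

2 changes: age, salary


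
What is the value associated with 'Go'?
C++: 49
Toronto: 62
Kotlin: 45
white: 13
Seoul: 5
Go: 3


Looking up key 'Go'
Value: 3

3


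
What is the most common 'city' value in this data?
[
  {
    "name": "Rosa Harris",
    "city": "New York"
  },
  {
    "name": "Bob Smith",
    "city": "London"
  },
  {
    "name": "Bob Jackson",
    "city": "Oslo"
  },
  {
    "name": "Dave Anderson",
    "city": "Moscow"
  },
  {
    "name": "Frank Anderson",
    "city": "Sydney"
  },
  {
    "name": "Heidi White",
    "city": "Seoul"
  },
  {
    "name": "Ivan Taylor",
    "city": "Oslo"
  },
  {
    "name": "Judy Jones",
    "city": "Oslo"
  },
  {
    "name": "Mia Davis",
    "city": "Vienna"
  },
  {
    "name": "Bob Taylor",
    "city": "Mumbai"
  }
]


Counting 'city' values across 10 records:

  Oslo: 3 ###
  New York: 1 #
  London: 1 #
  Moscow: 1 #
  Sydney: 1 #
  Seoul: 1 #
  Vienna: 1 #
  Mumbai: 1 #

Most common: Oslo (3 times)

Oslo (3 times)


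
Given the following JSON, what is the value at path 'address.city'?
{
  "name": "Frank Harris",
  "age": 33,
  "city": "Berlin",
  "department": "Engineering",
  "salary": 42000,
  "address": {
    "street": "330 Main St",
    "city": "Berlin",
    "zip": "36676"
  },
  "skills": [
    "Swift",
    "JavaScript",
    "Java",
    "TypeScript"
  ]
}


Query: address.city
Path: address -> city
Value: Berlin

Berlin


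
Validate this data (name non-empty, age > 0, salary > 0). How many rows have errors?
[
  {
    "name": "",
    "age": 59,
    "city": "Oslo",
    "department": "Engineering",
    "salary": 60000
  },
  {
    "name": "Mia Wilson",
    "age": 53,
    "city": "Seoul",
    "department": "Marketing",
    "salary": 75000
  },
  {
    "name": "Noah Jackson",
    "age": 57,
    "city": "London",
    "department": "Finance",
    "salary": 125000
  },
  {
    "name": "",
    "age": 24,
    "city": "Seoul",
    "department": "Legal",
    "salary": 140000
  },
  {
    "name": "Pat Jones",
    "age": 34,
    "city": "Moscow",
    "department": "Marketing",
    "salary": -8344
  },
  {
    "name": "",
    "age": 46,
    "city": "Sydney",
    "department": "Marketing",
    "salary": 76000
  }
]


Validating 6 records:
Rules: name non-empty, age > 0, salary > 0

  Row 1 (???): empty name
  Row 2 (Mia Wilson): OK
  Row 3 (Noah Jackson): OK
  Row 4 (???): empty name
  Row 5 (Pat Jones): negative salary: -8344
  Row 6 (???): empty name

Total errors: 4

4 errors


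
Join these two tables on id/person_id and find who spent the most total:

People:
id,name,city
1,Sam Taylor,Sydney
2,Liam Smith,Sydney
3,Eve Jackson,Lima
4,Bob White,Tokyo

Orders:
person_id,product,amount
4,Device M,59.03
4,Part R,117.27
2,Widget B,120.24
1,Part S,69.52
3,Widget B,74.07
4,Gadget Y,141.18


Join on: people.id = orders.person_id

Joined rows:
  Bob White (Tokyo) bought Device M for $59.03
  Bob White (Tokyo) bought Part R for $117.27
  Liam Smith (Sydney) bought Widget B for $120.24
  Sam Taylor (Sydney) bought Part S for $69.52
  Eve Jackson (Lima) bought Widget B for $74.07
  Bob White (Tokyo) bought Gadget Y for $141.18

Total per person:
  Bob White: $317.48
  Liam Smith: $120.24
  Eve Jackson: $74.07
  Sam Taylor: $69.52

Top spender: Bob White ($317.48)

Bob White ($317.48)


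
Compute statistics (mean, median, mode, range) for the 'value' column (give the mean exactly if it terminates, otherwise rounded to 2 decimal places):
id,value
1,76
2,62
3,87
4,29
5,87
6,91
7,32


Data: [76, 62, 87, 29, 87, 91, 32]
Count: 7
Sum: 464
Mean: 464/7 ≈ 66.29 (rounded to 2 decimal places)
Sorted: [29, 32, 62, 76, 87, 87, 91]
Median: 76.0
Mode: 87 (2 times)
Range: 91 - 29 = 62
Min: 29, Max: 91

mean≈66.29, median=76.0, mode=87, range=62


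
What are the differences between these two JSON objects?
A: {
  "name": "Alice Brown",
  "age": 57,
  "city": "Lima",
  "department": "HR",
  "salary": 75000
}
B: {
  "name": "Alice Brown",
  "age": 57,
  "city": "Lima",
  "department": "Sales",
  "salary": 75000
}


Comparing each field (in key order):
  name: same
  age: same
  city: same
  department: DIFFERENT
  salary: same
Differences:
  department: HR -> Sales

1 field(s) changed

1 change: department


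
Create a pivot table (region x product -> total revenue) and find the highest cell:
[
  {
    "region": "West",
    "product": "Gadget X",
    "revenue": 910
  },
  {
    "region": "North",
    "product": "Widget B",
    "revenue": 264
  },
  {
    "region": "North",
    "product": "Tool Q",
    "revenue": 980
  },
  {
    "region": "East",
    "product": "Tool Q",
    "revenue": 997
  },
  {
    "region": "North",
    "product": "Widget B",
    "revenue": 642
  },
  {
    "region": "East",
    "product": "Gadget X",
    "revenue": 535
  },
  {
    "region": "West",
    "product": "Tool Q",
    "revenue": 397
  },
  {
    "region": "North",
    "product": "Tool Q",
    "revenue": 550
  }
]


Pivot: region (rows) x product (columns) -> total revenue

     Gadget X      Tool Q        Widget B    
East           535           997             0  
North            0          1530           906  
West           910           397             0  

Highest: North / Tool Q = $1530

North / Tool Q = $1530
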